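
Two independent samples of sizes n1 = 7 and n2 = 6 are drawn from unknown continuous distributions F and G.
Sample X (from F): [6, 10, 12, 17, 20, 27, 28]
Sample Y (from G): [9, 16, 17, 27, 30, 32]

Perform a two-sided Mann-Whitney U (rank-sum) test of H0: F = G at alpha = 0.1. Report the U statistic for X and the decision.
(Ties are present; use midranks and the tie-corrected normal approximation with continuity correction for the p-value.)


Step 1: Combine and sort all 13 observations; assign midranks.
sorted (value, group): (6,X), (9,Y), (10,X), (12,X), (16,Y), (17,X), (17,Y), (20,X), (27,X), (27,Y), (28,X), (30,Y), (32,Y)
ranks: 6->1, 9->2, 10->3, 12->4, 16->5, 17->6.5, 17->6.5, 20->8, 27->9.5, 27->9.5, 28->11, 30->12, 32->13
Step 2: Rank sum for X: R1 = 1 + 3 + 4 + 6.5 + 8 + 9.5 + 11 = 43.
Step 3: U_X = R1 - n1(n1+1)/2 = 43 - 7*8/2 = 43 - 28 = 15.
       U_Y = n1*n2 - U_X = 42 - 15 = 27.
Step 4: Ties are present, so use the tie-corrected normal approximation (with continuity correction) for the p-value.
Step 5: p-value = 0.430766; compare to alpha = 0.1. fail to reject H0.

U_X = 15, p = 0.430766, fail to reject H0 at alpha = 0.1.


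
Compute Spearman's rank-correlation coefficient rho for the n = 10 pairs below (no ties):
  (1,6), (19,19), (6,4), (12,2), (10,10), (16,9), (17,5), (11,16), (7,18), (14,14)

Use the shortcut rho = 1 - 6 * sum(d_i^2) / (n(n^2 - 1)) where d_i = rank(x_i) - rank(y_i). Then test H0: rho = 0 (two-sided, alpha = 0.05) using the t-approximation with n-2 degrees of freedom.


Step 1: Rank x and y separately (midranks; no ties here).
rank(x): 1->1, 19->10, 6->2, 12->6, 10->4, 16->8, 17->9, 11->5, 7->3, 14->7
rank(y): 6->4, 19->10, 4->2, 2->1, 10->6, 9->5, 5->3, 16->8, 18->9, 14->7
Step 2: d_i = R_x(i) - R_y(i); compute d_i^2.
  (1-4)^2=9, (10-10)^2=0, (2-2)^2=0, (6-1)^2=25, (4-6)^2=4, (8-5)^2=9, (9-3)^2=36, (5-8)^2=9, (3-9)^2=36, (7-7)^2=0
sum(d^2) = 128.
Step 3: rho = 1 - 6*128 / (10*(10^2 - 1)) = 1 - 768/990 = 0.224242.
Step 4: Under H0, t = rho * sqrt((n-2)/(1-rho^2)) = 0.6508 ~ t(8).
Step 5: Two-sided p-value from the t-distribution with 8 df = 0.533401.
Step 6: alpha = 0.05. fail to reject H0.

rho = 0.2242, p = 0.533401, fail to reject H0 at alpha = 0.05.


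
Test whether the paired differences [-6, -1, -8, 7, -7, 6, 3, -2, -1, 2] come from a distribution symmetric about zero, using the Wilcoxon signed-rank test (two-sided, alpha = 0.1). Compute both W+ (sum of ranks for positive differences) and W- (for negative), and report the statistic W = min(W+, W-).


Step 1: Drop any zero differences (none here) and take |d_i|.
|d| = [6, 1, 8, 7, 7, 6, 3, 2, 1, 2]
Step 2: Midrank |d_i| (ties get averaged ranks).
ranks: |6|->6.5, |1|->1.5, |8|->10, |7|->8.5, |7|->8.5, |6|->6.5, |3|->5, |2|->3.5, |1|->1.5, |2|->3.5
Step 3: Attach original signs; sum ranks with positive sign and with negative sign.
W+ = 8.5 + 6.5 + 5 + 3.5 = 23.5
W- = 6.5 + 1.5 + 10 + 8.5 + 3.5 + 1.5 = 31.5
(Check: W+ + W- = 55 should equal n(n+1)/2 = 55.)
Step 4: Test statistic W = min(W+, W-) = 23.5.
Step 5: Ties in |d|, so use the tie-corrected normal approximation.
        E[W] = n(n+1)/4 = 10*11/4 = 27.5.
        Tie groups: |d|=1 (t=2), |d|=2 (t=2), |d|=6 (t=2), |d|=7 (t=2); sum(t^3 - t) = 24.
        Var[W] = n(n+1)(2n+1)/24 - sum(t^3-t)/48 = 2310/24 - 24/48 = 95.75.
        z = (W - E[W]) / sqrt(Var[W]) = (23.5 - 27.5) / 9.7852 = -0.4088.
        Two-sided p = 2*Phi(z) = 0.682700.
Step 6: alpha = 0.1. fail to reject H0.

W+ = 23.5, W- = 31.5, W = min = 23.5, p = 0.682700, fail to reject H0.


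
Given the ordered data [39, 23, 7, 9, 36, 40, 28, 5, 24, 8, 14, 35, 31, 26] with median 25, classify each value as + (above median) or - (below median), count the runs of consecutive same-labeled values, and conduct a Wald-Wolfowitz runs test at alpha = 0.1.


Step 1: Compute median = 25; label A = above, B = below.
Labels in order: ABBBAAABBBBAAA  (n_A = 7, n_B = 7)
Step 2: Count runs R = 5.
Step 3: Under H0 (random ordering), E[R] = 2*n_A*n_B/(n_A+n_B) + 1 = 2*7*7/14 + 1 = 8.0000.
        Var[R] = 2*n_A*n_B*(2*n_A*n_B - n_A - n_B) / ((n_A+n_B)^2 * (n_A+n_B-1)) = 8232/2548 = 3.2308.
        SD[R] = 1.7974.
Step 4: Continuity-corrected z = (R + 0.5 - E[R]) / SD[R] = (5 + 0.5 - 8.0000) / 1.7974 = -1.3909.
Step 5: Two-sided p-value via normal approximation = 2*(1 - Phi(|z|)) = 0.164264.
Step 6: alpha = 0.1. fail to reject H0.

R = 5, z = -1.3909, p = 0.164264, fail to reject H0.


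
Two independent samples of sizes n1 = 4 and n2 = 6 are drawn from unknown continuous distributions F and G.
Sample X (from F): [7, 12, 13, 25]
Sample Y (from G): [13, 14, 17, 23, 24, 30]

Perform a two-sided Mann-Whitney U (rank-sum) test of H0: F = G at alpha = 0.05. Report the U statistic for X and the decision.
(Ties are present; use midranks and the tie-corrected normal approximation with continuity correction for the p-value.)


Step 1: Combine and sort all 10 observations; assign midranks.
sorted (value, group): (7,X), (12,X), (13,X), (13,Y), (14,Y), (17,Y), (23,Y), (24,Y), (25,X), (30,Y)
ranks: 7->1, 12->2, 13->3.5, 13->3.5, 14->5, 17->6, 23->7, 24->8, 25->9, 30->10
Step 2: Rank sum for X: R1 = 1 + 2 + 3.5 + 9 = 15.5.
Step 3: U_X = R1 - n1(n1+1)/2 = 15.5 - 4*5/2 = 15.5 - 10 = 5.5.
       U_Y = n1*n2 - U_X = 24 - 5.5 = 18.5.
Step 4: Ties are present, so use the tie-corrected normal approximation (with continuity correction) for the p-value.
Step 5: p-value = 0.199458; compare to alpha = 0.05. fail to reject H0.

U_X = 5.5, p = 0.199458, fail to reject H0 at alpha = 0.05.


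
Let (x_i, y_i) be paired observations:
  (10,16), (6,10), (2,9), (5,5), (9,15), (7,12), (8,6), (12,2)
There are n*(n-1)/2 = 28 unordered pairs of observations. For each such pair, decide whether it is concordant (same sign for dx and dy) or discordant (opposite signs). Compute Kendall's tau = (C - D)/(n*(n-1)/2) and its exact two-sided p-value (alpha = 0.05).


Step 1: Enumerate the 28 unordered pairs (i,j) with i<j and classify each by sign(x_j-x_i) * sign(y_j-y_i).
  (1,2):dx=-4,dy=-6->C; (1,3):dx=-8,dy=-7->C; (1,4):dx=-5,dy=-11->C; (1,5):dx=-1,dy=-1->C
  (1,6):dx=-3,dy=-4->C; (1,7):dx=-2,dy=-10->C; (1,8):dx=+2,dy=-14->D; (2,3):dx=-4,dy=-1->C
  (2,4):dx=-1,dy=-5->C; (2,5):dx=+3,dy=+5->C; (2,6):dx=+1,dy=+2->C; (2,7):dx=+2,dy=-4->D
  (2,8):dx=+6,dy=-8->D; (3,4):dx=+3,dy=-4->D; (3,5):dx=+7,dy=+6->C; (3,6):dx=+5,dy=+3->C
  (3,7):dx=+6,dy=-3->D; (3,8):dx=+10,dy=-7->D; (4,5):dx=+4,dy=+10->C; (4,6):dx=+2,dy=+7->C
  (4,7):dx=+3,dy=+1->C; (4,8):dx=+7,dy=-3->D; (5,6):dx=-2,dy=-3->C; (5,7):dx=-1,dy=-9->C
  (5,8):dx=+3,dy=-13->D; (6,7):dx=+1,dy=-6->D; (6,8):dx=+5,dy=-10->D; (7,8):dx=+4,dy=-4->D
Step 2: C = 17, D = 11, total pairs = 28.
Step 3: tau = (C - D)/(n(n-1)/2) = (17 - 11)/28 = 0.214286.
Step 4: Exact two-sided p-value (enumerate n! = 40320 permutations of y under H0): p = 0.548413.
Step 5: alpha = 0.05. fail to reject H0.

tau_b = 0.2143 (C=17, D=11), p = 0.548413, fail to reject H0.


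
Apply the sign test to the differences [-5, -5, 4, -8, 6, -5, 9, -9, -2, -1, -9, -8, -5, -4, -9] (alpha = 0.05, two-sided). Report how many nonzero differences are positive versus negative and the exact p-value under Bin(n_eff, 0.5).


Step 1: Discard zero differences. Original n = 15; n_eff = number of nonzero differences = 15.
Nonzero differences (with sign): -5, -5, +4, -8, +6, -5, +9, -9, -2, -1, -9, -8, -5, -4, -9
Step 2: Count signs: positive = 3, negative = 12.
Step 3: Under H0: P(positive) = 0.5, so the number of positives S ~ Bin(15, 0.5).
Step 4: Two-sided exact p-value = sum of Bin(15,0.5) probabilities at or below the observed probability = 0.035156.
Step 5: alpha = 0.05. reject H0.

n_eff = 15, pos = 3, neg = 12, p = 0.035156, reject H0.


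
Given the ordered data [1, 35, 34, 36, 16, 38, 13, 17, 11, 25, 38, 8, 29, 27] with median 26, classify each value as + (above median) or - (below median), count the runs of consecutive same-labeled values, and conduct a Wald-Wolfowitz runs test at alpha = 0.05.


Step 1: Compute median = 26; label A = above, B = below.
Labels in order: BAAABABBBBABAA  (n_A = 7, n_B = 7)
Step 2: Count runs R = 8.
Step 3: Under H0 (random ordering), E[R] = 2*n_A*n_B/(n_A+n_B) + 1 = 2*7*7/14 + 1 = 8.0000.
        Var[R] = 2*n_A*n_B*(2*n_A*n_B - n_A - n_B) / ((n_A+n_B)^2 * (n_A+n_B-1)) = 8232/2548 = 3.2308.
        SD[R] = 1.7974.
Step 4: R = E[R], so z = 0 with no continuity correction.
Step 5: Two-sided p-value via normal approximation = 2*(1 - Phi(|z|)) = 1.000000.
Step 6: alpha = 0.05. fail to reject H0.

R = 8, z = 0.0000, p = 1.000000, fail to reject H0.


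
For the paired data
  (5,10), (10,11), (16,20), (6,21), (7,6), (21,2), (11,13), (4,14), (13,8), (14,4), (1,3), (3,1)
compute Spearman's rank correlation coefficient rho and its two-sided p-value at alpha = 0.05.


Step 1: Rank x and y separately (midranks; no ties here).
rank(x): 5->4, 10->7, 16->11, 6->5, 7->6, 21->12, 11->8, 4->3, 13->9, 14->10, 1->1, 3->2
rank(y): 10->7, 11->8, 20->11, 21->12, 6->5, 2->2, 13->9, 14->10, 8->6, 4->4, 3->3, 1->1
Step 2: d_i = R_x(i) - R_y(i); compute d_i^2.
  (4-7)^2=9, (7-8)^2=1, (11-11)^2=0, (5-12)^2=49, (6-5)^2=1, (12-2)^2=100, (8-9)^2=1, (3-10)^2=49, (9-6)^2=9, (10-4)^2=36, (1-3)^2=4, (2-1)^2=1
sum(d^2) = 260.
Step 3: rho = 1 - 6*260 / (12*(12^2 - 1)) = 1 - 1560/1716 = 0.090909.
Step 4: Under H0, t = rho * sqrt((n-2)/(1-rho^2)) = 0.2887 ~ t(10).
Step 5: Two-sided p-value from the t-distribution with 10 df = 0.778725.
Step 6: alpha = 0.05. fail to reject H0.

rho = 0.0909, p = 0.778725, fail to reject H0 at alpha = 0.05.


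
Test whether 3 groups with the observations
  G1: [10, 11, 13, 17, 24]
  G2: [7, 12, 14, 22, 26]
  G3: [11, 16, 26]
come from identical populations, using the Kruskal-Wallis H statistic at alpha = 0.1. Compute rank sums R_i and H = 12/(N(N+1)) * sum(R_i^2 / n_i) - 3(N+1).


Step 1: Combine all N = 13 observations and assign midranks.
sorted (value, group, rank): (7,G2,1), (10,G1,2), (11,G1,3.5), (11,G3,3.5), (12,G2,5), (13,G1,6), (14,G2,7), (16,G3,8), (17,G1,9), (22,G2,10), (24,G1,11), (26,G2,12.5), (26,G3,12.5)
Step 2: Sum ranks within each group.
R_1 = 31.5 (n_1 = 5)
R_2 = 35.5 (n_2 = 5)
R_3 = 24 (n_3 = 3)
Step 3: H = 12/(N(N+1)) * sum(R_i^2/n_i) - 3(N+1)
     = 12/(13*14) * (31.5^2/5 + 35.5^2/5 + 24^2/3) - 3*14
     = 0.065934 * 642.5 - 42
     = 0.362637.
Step 4: Ties present; correction factor C = 1 - 12/(13^3 - 13) = 0.994505. Corrected H = 0.362637 / 0.994505 = 0.364641.
Step 5: Under H0, H ~ chi^2(2); p-value = 0.833334.
Step 6: alpha = 0.1. fail to reject H0.

H = 0.3646, df = 2, p = 0.833334, fail to reject H0.


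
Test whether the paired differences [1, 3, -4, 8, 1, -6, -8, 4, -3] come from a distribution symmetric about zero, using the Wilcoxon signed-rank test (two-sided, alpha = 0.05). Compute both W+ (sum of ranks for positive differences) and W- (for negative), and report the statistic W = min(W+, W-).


Step 1: Drop any zero differences (none here) and take |d_i|.
|d| = [1, 3, 4, 8, 1, 6, 8, 4, 3]
Step 2: Midrank |d_i| (ties get averaged ranks).
ranks: |1|->1.5, |3|->3.5, |4|->5.5, |8|->8.5, |1|->1.5, |6|->7, |8|->8.5, |4|->5.5, |3|->3.5
Step 3: Attach original signs; sum ranks with positive sign and with negative sign.
W+ = 1.5 + 3.5 + 8.5 + 1.5 + 5.5 = 20.5
W- = 5.5 + 7 + 8.5 + 3.5 = 24.5
(Check: W+ + W- = 45 should equal n(n+1)/2 = 45.)
Step 4: Test statistic W = min(W+, W-) = 20.5.
Step 5: Ties in |d|, so use the tie-corrected normal approximation.
        E[W] = n(n+1)/4 = 9*10/4 = 22.5.
        Tie groups: |d|=1 (t=2), |d|=3 (t=2), |d|=4 (t=2), |d|=8 (t=2); sum(t^3 - t) = 24.
        Var[W] = n(n+1)(2n+1)/24 - sum(t^3-t)/48 = 1710/24 - 24/48 = 70.75.
        z = (W - E[W]) / sqrt(Var[W]) = (20.5 - 22.5) / 8.4113 = -0.2378.
        Two-sided p = 2*Phi(z) = 0.812055.
Step 6: alpha = 0.05. fail to reject H0.

W+ = 20.5, W- = 24.5, W = min = 20.5, p = 0.812055, fail to reject H0.


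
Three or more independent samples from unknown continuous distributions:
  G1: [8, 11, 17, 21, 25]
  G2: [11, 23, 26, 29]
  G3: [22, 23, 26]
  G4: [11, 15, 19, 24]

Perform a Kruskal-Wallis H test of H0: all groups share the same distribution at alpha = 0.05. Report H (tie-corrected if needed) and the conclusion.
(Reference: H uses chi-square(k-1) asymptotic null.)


Step 1: Combine all N = 16 observations and assign midranks.
sorted (value, group, rank): (8,G1,1), (11,G1,3), (11,G2,3), (11,G4,3), (15,G4,5), (17,G1,6), (19,G4,7), (21,G1,8), (22,G3,9), (23,G2,10.5), (23,G3,10.5), (24,G4,12), (25,G1,13), (26,G2,14.5), (26,G3,14.5), (29,G2,16)
Step 2: Sum ranks within each group.
R_1 = 31 (n_1 = 5)
R_2 = 44 (n_2 = 4)
R_3 = 34 (n_3 = 3)
R_4 = 27 (n_4 = 4)
Step 3: H = 12/(N(N+1)) * sum(R_i^2/n_i) - 3(N+1)
     = 12/(16*17) * (31^2/5 + 44^2/4 + 34^2/3 + 27^2/4) - 3*17
     = 0.044118 * 1243.78 - 51
     = 3.872794.
Step 4: Ties present; correction factor C = 1 - 36/(16^3 - 16) = 0.991176. Corrected H = 3.872794 / 0.991176 = 3.907270.
Step 5: Under H0, H ~ chi^2(3); p-value = 0.271653.
Step 6: alpha = 0.05. fail to reject H0.

H = 3.9073, df = 3, p = 0.271653, fail to reject H0.


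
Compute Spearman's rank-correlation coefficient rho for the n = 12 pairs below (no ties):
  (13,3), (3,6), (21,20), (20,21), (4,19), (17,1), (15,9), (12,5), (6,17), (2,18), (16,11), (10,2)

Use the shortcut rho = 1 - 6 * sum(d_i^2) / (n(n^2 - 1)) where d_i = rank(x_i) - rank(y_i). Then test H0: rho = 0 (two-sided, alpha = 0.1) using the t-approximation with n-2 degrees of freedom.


Step 1: Rank x and y separately (midranks; no ties here).
rank(x): 13->7, 3->2, 21->12, 20->11, 4->3, 17->10, 15->8, 12->6, 6->4, 2->1, 16->9, 10->5
rank(y): 3->3, 6->5, 20->11, 21->12, 19->10, 1->1, 9->6, 5->4, 17->8, 18->9, 11->7, 2->2
Step 2: d_i = R_x(i) - R_y(i); compute d_i^2.
  (7-3)^2=16, (2-5)^2=9, (12-11)^2=1, (11-12)^2=1, (3-10)^2=49, (10-1)^2=81, (8-6)^2=4, (6-4)^2=4, (4-8)^2=16, (1-9)^2=64, (9-7)^2=4, (5-2)^2=9
sum(d^2) = 258.
Step 3: rho = 1 - 6*258 / (12*(12^2 - 1)) = 1 - 1548/1716 = 0.097902.
Step 4: Under H0, t = rho * sqrt((n-2)/(1-rho^2)) = 0.3111 ~ t(10).
Step 5: Two-sided p-value from the t-distribution with 10 df = 0.762122.
Step 6: alpha = 0.1. fail to reject H0.

rho = 0.0979, p = 0.762122, fail to reject H0 at alpha = 0.1.


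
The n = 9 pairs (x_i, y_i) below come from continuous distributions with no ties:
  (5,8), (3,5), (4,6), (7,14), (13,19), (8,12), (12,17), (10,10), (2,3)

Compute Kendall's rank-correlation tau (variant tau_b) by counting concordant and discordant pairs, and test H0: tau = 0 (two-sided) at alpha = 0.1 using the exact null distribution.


Step 1: Enumerate the 36 unordered pairs (i,j) with i<j and classify each by sign(x_j-x_i) * sign(y_j-y_i).
  (1,2):dx=-2,dy=-3->C; (1,3):dx=-1,dy=-2->C; (1,4):dx=+2,dy=+6->C; (1,5):dx=+8,dy=+11->C
  (1,6):dx=+3,dy=+4->C; (1,7):dx=+7,dy=+9->C; (1,8):dx=+5,dy=+2->C; (1,9):dx=-3,dy=-5->C
  (2,3):dx=+1,dy=+1->C; (2,4):dx=+4,dy=+9->C; (2,5):dx=+10,dy=+14->C; (2,6):dx=+5,dy=+7->C
  (2,7):dx=+9,dy=+12->C; (2,8):dx=+7,dy=+5->C; (2,9):dx=-1,dy=-2->C; (3,4):dx=+3,dy=+8->C
  (3,5):dx=+9,dy=+13->C; (3,6):dx=+4,dy=+6->C; (3,7):dx=+8,dy=+11->C; (3,8):dx=+6,dy=+4->C
  (3,9):dx=-2,dy=-3->C; (4,5):dx=+6,dy=+5->C; (4,6):dx=+1,dy=-2->D; (4,7):dx=+5,dy=+3->C
  (4,8):dx=+3,dy=-4->D; (4,9):dx=-5,dy=-11->C; (5,6):dx=-5,dy=-7->C; (5,7):dx=-1,dy=-2->C
  (5,8):dx=-3,dy=-9->C; (5,9):dx=-11,dy=-16->C; (6,7):dx=+4,dy=+5->C; (6,8):dx=+2,dy=-2->D
  (6,9):dx=-6,dy=-9->C; (7,8):dx=-2,dy=-7->C; (7,9):dx=-10,dy=-14->C; (8,9):dx=-8,dy=-7->C
Step 2: C = 33, D = 3, total pairs = 36.
Step 3: tau = (C - D)/(n(n-1)/2) = (33 - 3)/36 = 0.833333.
Step 4: Exact two-sided p-value (enumerate n! = 362880 permutations of y under H0): p = 0.000854.
Step 5: alpha = 0.1. reject H0.

tau_b = 0.8333 (C=33, D=3), p = 0.000854, reject H0.


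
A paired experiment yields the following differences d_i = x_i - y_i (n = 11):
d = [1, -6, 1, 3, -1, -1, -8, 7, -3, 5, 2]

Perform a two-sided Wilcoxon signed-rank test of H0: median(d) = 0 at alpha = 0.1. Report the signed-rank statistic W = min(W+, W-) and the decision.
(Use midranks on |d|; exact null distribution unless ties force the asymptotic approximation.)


Step 1: Drop any zero differences (none here) and take |d_i|.
|d| = [1, 6, 1, 3, 1, 1, 8, 7, 3, 5, 2]
Step 2: Midrank |d_i| (ties get averaged ranks).
ranks: |1|->2.5, |6|->9, |1|->2.5, |3|->6.5, |1|->2.5, |1|->2.5, |8|->11, |7|->10, |3|->6.5, |5|->8, |2|->5
Step 3: Attach original signs; sum ranks with positive sign and with negative sign.
W+ = 2.5 + 2.5 + 6.5 + 10 + 8 + 5 = 34.5
W- = 9 + 2.5 + 2.5 + 11 + 6.5 = 31.5
(Check: W+ + W- = 66 should equal n(n+1)/2 = 66.)
Step 4: Test statistic W = min(W+, W-) = 31.5.
Step 5: Ties in |d|, so use the tie-corrected normal approximation.
        E[W] = n(n+1)/4 = 11*12/4 = 33.
        Tie groups: |d|=1 (t=4), |d|=3 (t=2); sum(t^3 - t) = 66.
        Var[W] = n(n+1)(2n+1)/24 - sum(t^3-t)/48 = 3036/24 - 66/48 = 125.125.
        z = (W - E[W]) / sqrt(Var[W]) = (31.5 - 33) / 11.1859 = -0.1341.
        Two-sided p = 2*Phi(z) = 0.893326.
Step 6: alpha = 0.1. fail to reject H0.

W+ = 34.5, W- = 31.5, W = min = 31.5, p = 0.893326, fail to reject H0.


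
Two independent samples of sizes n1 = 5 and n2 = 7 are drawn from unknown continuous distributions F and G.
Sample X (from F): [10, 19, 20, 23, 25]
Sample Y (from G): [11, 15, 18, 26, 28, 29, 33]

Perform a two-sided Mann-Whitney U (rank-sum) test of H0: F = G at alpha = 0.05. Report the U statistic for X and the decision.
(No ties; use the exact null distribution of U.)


Step 1: Combine and sort all 12 observations; assign midranks.
sorted (value, group): (10,X), (11,Y), (15,Y), (18,Y), (19,X), (20,X), (23,X), (25,X), (26,Y), (28,Y), (29,Y), (33,Y)
ranks: 10->1, 11->2, 15->3, 18->4, 19->5, 20->6, 23->7, 25->8, 26->9, 28->10, 29->11, 33->12
Step 2: Rank sum for X: R1 = 1 + 5 + 6 + 7 + 8 = 27.
Step 3: U_X = R1 - n1(n1+1)/2 = 27 - 5*6/2 = 27 - 15 = 12.
       U_Y = n1*n2 - U_X = 35 - 12 = 23.
Step 4: No ties, so the exact null distribution of U (based on enumerating the C(12,5) = 792 equally likely rank assignments) gives the two-sided p-value.
Step 5: p-value = 0.431818; compare to alpha = 0.05. fail to reject H0.

U_X = 12, p = 0.431818, fail to reject H0 at alpha = 0.05.


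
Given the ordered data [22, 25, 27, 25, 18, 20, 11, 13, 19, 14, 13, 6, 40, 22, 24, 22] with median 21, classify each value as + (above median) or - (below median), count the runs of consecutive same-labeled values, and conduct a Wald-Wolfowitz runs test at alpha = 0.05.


Step 1: Compute median = 21; label A = above, B = below.
Labels in order: AAAABBBBBBBBAAAA  (n_A = 8, n_B = 8)
Step 2: Count runs R = 3.
Step 3: Under H0 (random ordering), E[R] = 2*n_A*n_B/(n_A+n_B) + 1 = 2*8*8/16 + 1 = 9.0000.
        Var[R] = 2*n_A*n_B*(2*n_A*n_B - n_A - n_B) / ((n_A+n_B)^2 * (n_A+n_B-1)) = 14336/3840 = 3.7333.
        SD[R] = 1.9322.
Step 4: Continuity-corrected z = (R + 0.5 - E[R]) / SD[R] = (3 + 0.5 - 9.0000) / 1.9322 = -2.8465.
Step 5: Two-sided p-value via normal approximation = 2*(1 - Phi(|z|)) = 0.004420.
Step 6: alpha = 0.05. reject H0.

R = 3, z = -2.8465, p = 0.004420, reject H0.


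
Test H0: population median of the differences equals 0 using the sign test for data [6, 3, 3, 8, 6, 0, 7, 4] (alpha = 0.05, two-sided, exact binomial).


Step 1: Discard zero differences. Original n = 8; n_eff = number of nonzero differences = 7.
Nonzero differences (with sign): +6, +3, +3, +8, +6, +7, +4
Step 2: Count signs: positive = 7, negative = 0.
Step 3: Under H0: P(positive) = 0.5, so the number of positives S ~ Bin(7, 0.5).
Step 4: Two-sided exact p-value = sum of Bin(7,0.5) probabilities at or below the observed probability = 0.015625.
Step 5: alpha = 0.05. reject H0.

n_eff = 7, pos = 7, neg = 0, p = 0.015625, reject H0.


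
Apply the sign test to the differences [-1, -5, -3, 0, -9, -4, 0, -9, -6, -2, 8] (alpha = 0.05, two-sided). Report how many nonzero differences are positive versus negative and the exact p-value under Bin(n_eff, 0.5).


Step 1: Discard zero differences. Original n = 11; n_eff = number of nonzero differences = 9.
Nonzero differences (with sign): -1, -5, -3, -9, -4, -9, -6, -2, +8
Step 2: Count signs: positive = 1, negative = 8.
Step 3: Under H0: P(positive) = 0.5, so the number of positives S ~ Bin(9, 0.5).
Step 4: Two-sided exact p-value = sum of Bin(9,0.5) probabilities at or below the observed probability = 0.039062.
Step 5: alpha = 0.05. reject H0.

n_eff = 9, pos = 1, neg = 8, p = 0.039062, reject H0.


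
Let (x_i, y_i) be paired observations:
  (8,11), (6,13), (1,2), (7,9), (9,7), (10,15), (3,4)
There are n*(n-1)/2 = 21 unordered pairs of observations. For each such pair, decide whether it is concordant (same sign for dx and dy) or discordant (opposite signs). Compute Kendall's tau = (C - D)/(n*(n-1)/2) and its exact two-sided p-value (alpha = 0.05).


Step 1: Enumerate the 21 unordered pairs (i,j) with i<j and classify each by sign(x_j-x_i) * sign(y_j-y_i).
  (1,2):dx=-2,dy=+2->D; (1,3):dx=-7,dy=-9->C; (1,4):dx=-1,dy=-2->C; (1,5):dx=+1,dy=-4->D
  (1,6):dx=+2,dy=+4->C; (1,7):dx=-5,dy=-7->C; (2,3):dx=-5,dy=-11->C; (2,4):dx=+1,dy=-4->D
  (2,5):dx=+3,dy=-6->D; (2,6):dx=+4,dy=+2->C; (2,7):dx=-3,dy=-9->C; (3,4):dx=+6,dy=+7->C
  (3,5):dx=+8,dy=+5->C; (3,6):dx=+9,dy=+13->C; (3,7):dx=+2,dy=+2->C; (4,5):dx=+2,dy=-2->D
  (4,6):dx=+3,dy=+6->C; (4,7):dx=-4,dy=-5->C; (5,6):dx=+1,dy=+8->C; (5,7):dx=-6,dy=-3->C
  (6,7):dx=-7,dy=-11->C
Step 2: C = 16, D = 5, total pairs = 21.
Step 3: tau = (C - D)/(n(n-1)/2) = (16 - 5)/21 = 0.523810.
Step 4: Exact two-sided p-value (enumerate n! = 5040 permutations of y under H0): p = 0.136111.
Step 5: alpha = 0.05. fail to reject H0.

tau_b = 0.5238 (C=16, D=5), p = 0.136111, fail to reject H0.


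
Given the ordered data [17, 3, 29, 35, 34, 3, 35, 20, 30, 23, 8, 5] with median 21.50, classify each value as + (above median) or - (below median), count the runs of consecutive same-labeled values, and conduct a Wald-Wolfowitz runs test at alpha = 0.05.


Step 1: Compute median = 21.50; label A = above, B = below.
Labels in order: BBAAABABAABB  (n_A = 6, n_B = 6)
Step 2: Count runs R = 7.
Step 3: Under H0 (random ordering), E[R] = 2*n_A*n_B/(n_A+n_B) + 1 = 2*6*6/12 + 1 = 7.0000.
        Var[R] = 2*n_A*n_B*(2*n_A*n_B - n_A - n_B) / ((n_A+n_B)^2 * (n_A+n_B-1)) = 4320/1584 = 2.7273.
        SD[R] = 1.6514.
Step 4: R = E[R], so z = 0 with no continuity correction.
Step 5: Two-sided p-value via normal approximation = 2*(1 - Phi(|z|)) = 1.000000.
Step 6: alpha = 0.05. fail to reject H0.

R = 7, z = 0.0000, p = 1.000000, fail to reject H0.


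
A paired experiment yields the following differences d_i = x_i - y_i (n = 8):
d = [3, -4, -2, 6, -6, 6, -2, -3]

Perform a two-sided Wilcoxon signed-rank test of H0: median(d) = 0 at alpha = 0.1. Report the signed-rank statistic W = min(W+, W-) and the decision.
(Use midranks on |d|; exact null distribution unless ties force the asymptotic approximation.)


Step 1: Drop any zero differences (none here) and take |d_i|.
|d| = [3, 4, 2, 6, 6, 6, 2, 3]
Step 2: Midrank |d_i| (ties get averaged ranks).
ranks: |3|->3.5, |4|->5, |2|->1.5, |6|->7, |6|->7, |6|->7, |2|->1.5, |3|->3.5
Step 3: Attach original signs; sum ranks with positive sign and with negative sign.
W+ = 3.5 + 7 + 7 = 17.5
W- = 5 + 1.5 + 7 + 1.5 + 3.5 = 18.5
(Check: W+ + W- = 36 should equal n(n+1)/2 = 36.)
Step 4: Test statistic W = min(W+, W-) = 17.5.
Step 5: Ties in |d|, so use the tie-corrected normal approximation.
        E[W] = n(n+1)/4 = 8*9/4 = 18.
        Tie groups: |d|=2 (t=2), |d|=3 (t=2), |d|=6 (t=3); sum(t^3 - t) = 36.
        Var[W] = n(n+1)(2n+1)/24 - sum(t^3-t)/48 = 1224/24 - 36/48 = 50.25.
        z = (W - E[W]) / sqrt(Var[W]) = (17.5 - 18) / 7.0887 = -0.0705.
        Two-sided p = 2*Phi(z) = 0.943768.
Step 6: alpha = 0.1. fail to reject H0.

W+ = 17.5, W- = 18.5, W = min = 17.5, p = 0.943768, fail to reject H0.


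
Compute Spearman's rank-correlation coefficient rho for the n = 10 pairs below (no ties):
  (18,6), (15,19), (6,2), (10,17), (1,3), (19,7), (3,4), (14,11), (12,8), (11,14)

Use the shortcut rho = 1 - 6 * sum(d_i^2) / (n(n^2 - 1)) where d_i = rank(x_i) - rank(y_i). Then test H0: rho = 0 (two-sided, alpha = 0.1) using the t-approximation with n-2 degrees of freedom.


Step 1: Rank x and y separately (midranks; no ties here).
rank(x): 18->9, 15->8, 6->3, 10->4, 1->1, 19->10, 3->2, 14->7, 12->6, 11->5
rank(y): 6->4, 19->10, 2->1, 17->9, 3->2, 7->5, 4->3, 11->7, 8->6, 14->8
Step 2: d_i = R_x(i) - R_y(i); compute d_i^2.
  (9-4)^2=25, (8-10)^2=4, (3-1)^2=4, (4-9)^2=25, (1-2)^2=1, (10-5)^2=25, (2-3)^2=1, (7-7)^2=0, (6-6)^2=0, (5-8)^2=9
sum(d^2) = 94.
Step 3: rho = 1 - 6*94 / (10*(10^2 - 1)) = 1 - 564/990 = 0.430303.
Step 4: Under H0, t = rho * sqrt((n-2)/(1-rho^2)) = 1.3483 ~ t(8).
Step 5: Two-sided p-value from the t-distribution with 8 df = 0.214492.
Step 6: alpha = 0.1. fail to reject H0.

rho = 0.4303, p = 0.214492, fail to reject H0 at alpha = 0.1.


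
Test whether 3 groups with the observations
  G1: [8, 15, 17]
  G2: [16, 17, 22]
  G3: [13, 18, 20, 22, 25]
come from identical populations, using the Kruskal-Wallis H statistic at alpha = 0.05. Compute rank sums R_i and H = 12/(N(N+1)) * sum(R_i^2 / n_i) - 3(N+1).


Step 1: Combine all N = 11 observations and assign midranks.
sorted (value, group, rank): (8,G1,1), (13,G3,2), (15,G1,3), (16,G2,4), (17,G1,5.5), (17,G2,5.5), (18,G3,7), (20,G3,8), (22,G2,9.5), (22,G3,9.5), (25,G3,11)
Step 2: Sum ranks within each group.
R_1 = 9.5 (n_1 = 3)
R_2 = 19 (n_2 = 3)
R_3 = 37.5 (n_3 = 5)
Step 3: H = 12/(N(N+1)) * sum(R_i^2/n_i) - 3(N+1)
     = 12/(11*12) * (9.5^2/3 + 19^2/3 + 37.5^2/5) - 3*12
     = 0.090909 * 431.667 - 36
     = 3.242424.
Step 4: Ties present; correction factor C = 1 - 12/(11^3 - 11) = 0.990909. Corrected H = 3.242424 / 0.990909 = 3.272171.
Step 5: Under H0, H ~ chi^2(2); p-value = 0.194741.
Step 6: alpha = 0.05. fail to reject H0.

H = 3.2722, df = 2, p = 0.194741, fail to reject H0.


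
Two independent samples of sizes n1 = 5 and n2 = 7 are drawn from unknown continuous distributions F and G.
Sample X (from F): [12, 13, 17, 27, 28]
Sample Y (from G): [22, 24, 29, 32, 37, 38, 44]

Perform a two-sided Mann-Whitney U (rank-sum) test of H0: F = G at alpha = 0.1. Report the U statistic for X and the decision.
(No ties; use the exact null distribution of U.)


Step 1: Combine and sort all 12 observations; assign midranks.
sorted (value, group): (12,X), (13,X), (17,X), (22,Y), (24,Y), (27,X), (28,X), (29,Y), (32,Y), (37,Y), (38,Y), (44,Y)
ranks: 12->1, 13->2, 17->3, 22->4, 24->5, 27->6, 28->7, 29->8, 32->9, 37->10, 38->11, 44->12
Step 2: Rank sum for X: R1 = 1 + 2 + 3 + 6 + 7 = 19.
Step 3: U_X = R1 - n1(n1+1)/2 = 19 - 5*6/2 = 19 - 15 = 4.
       U_Y = n1*n2 - U_X = 35 - 4 = 31.
Step 4: No ties, so the exact null distribution of U (based on enumerating the C(12,5) = 792 equally likely rank assignments) gives the two-sided p-value.
Step 5: p-value = 0.030303; compare to alpha = 0.1. reject H0.

U_X = 4, p = 0.030303, reject H0 at alpha = 0.1.


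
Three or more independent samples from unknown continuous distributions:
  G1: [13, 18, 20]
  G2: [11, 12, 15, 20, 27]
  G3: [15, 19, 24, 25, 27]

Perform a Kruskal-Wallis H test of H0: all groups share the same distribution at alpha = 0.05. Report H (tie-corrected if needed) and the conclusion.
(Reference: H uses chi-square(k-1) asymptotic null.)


Step 1: Combine all N = 13 observations and assign midranks.
sorted (value, group, rank): (11,G2,1), (12,G2,2), (13,G1,3), (15,G2,4.5), (15,G3,4.5), (18,G1,6), (19,G3,7), (20,G1,8.5), (20,G2,8.5), (24,G3,10), (25,G3,11), (27,G2,12.5), (27,G3,12.5)
Step 2: Sum ranks within each group.
R_1 = 17.5 (n_1 = 3)
R_2 = 28.5 (n_2 = 5)
R_3 = 45 (n_3 = 5)
Step 3: H = 12/(N(N+1)) * sum(R_i^2/n_i) - 3(N+1)
     = 12/(13*14) * (17.5^2/3 + 28.5^2/5 + 45^2/5) - 3*14
     = 0.065934 * 669.533 - 42
     = 2.145055.
Step 4: Ties present; correction factor C = 1 - 18/(13^3 - 13) = 0.991758. Corrected H = 2.145055 / 0.991758 = 2.162881.
Step 5: Under H0, H ~ chi^2(2); p-value = 0.339107.
Step 6: alpha = 0.05. fail to reject H0.

H = 2.1629, df = 2, p = 0.339107, fail to reject H0.


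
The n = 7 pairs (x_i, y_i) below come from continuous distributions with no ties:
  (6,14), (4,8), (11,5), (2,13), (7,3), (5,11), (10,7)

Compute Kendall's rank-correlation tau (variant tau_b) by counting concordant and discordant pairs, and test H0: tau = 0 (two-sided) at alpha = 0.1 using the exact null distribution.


Step 1: Enumerate the 21 unordered pairs (i,j) with i<j and classify each by sign(x_j-x_i) * sign(y_j-y_i).
  (1,2):dx=-2,dy=-6->C; (1,3):dx=+5,dy=-9->D; (1,4):dx=-4,dy=-1->C; (1,5):dx=+1,dy=-11->D
  (1,6):dx=-1,dy=-3->C; (1,7):dx=+4,dy=-7->D; (2,3):dx=+7,dy=-3->D; (2,4):dx=-2,dy=+5->D
  (2,5):dx=+3,dy=-5->D; (2,6):dx=+1,dy=+3->C; (2,7):dx=+6,dy=-1->D; (3,4):dx=-9,dy=+8->D
  (3,5):dx=-4,dy=-2->C; (3,6):dx=-6,dy=+6->D; (3,7):dx=-1,dy=+2->D; (4,5):dx=+5,dy=-10->D
  (4,6):dx=+3,dy=-2->D; (4,7):dx=+8,dy=-6->D; (5,6):dx=-2,dy=+8->D; (5,7):dx=+3,dy=+4->C
  (6,7):dx=+5,dy=-4->D
Step 2: C = 6, D = 15, total pairs = 21.
Step 3: tau = (C - D)/(n(n-1)/2) = (6 - 15)/21 = -0.428571.
Step 4: Exact two-sided p-value (enumerate n! = 5040 permutations of y under H0): p = 0.238889.
Step 5: alpha = 0.1. fail to reject H0.

tau_b = -0.4286 (C=6, D=15), p = 0.238889, fail to reject H0.


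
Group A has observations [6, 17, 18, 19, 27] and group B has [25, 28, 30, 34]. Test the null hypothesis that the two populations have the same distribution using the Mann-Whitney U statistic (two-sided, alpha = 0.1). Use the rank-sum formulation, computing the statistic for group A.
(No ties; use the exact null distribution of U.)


Step 1: Combine and sort all 9 observations; assign midranks.
sorted (value, group): (6,X), (17,X), (18,X), (19,X), (25,Y), (27,X), (28,Y), (30,Y), (34,Y)
ranks: 6->1, 17->2, 18->3, 19->4, 25->5, 27->6, 28->7, 30->8, 34->9
Step 2: Rank sum for X: R1 = 1 + 2 + 3 + 4 + 6 = 16.
Step 3: U_X = R1 - n1(n1+1)/2 = 16 - 5*6/2 = 16 - 15 = 1.
       U_Y = n1*n2 - U_X = 20 - 1 = 19.
Step 4: No ties, so the exact null distribution of U (based on enumerating the C(9,5) = 126 equally likely rank assignments) gives the two-sided p-value.
Step 5: p-value = 0.031746; compare to alpha = 0.1. reject H0.

U_X = 1, p = 0.031746, reject H0 at alpha = 0.1.


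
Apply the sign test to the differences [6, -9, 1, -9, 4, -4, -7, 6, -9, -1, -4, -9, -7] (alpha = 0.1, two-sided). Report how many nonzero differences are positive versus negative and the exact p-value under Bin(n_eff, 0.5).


Step 1: Discard zero differences. Original n = 13; n_eff = number of nonzero differences = 13.
Nonzero differences (with sign): +6, -9, +1, -9, +4, -4, -7, +6, -9, -1, -4, -9, -7
Step 2: Count signs: positive = 4, negative = 9.
Step 3: Under H0: P(positive) = 0.5, so the number of positives S ~ Bin(13, 0.5).
Step 4: Two-sided exact p-value = sum of Bin(13,0.5) probabilities at or below the observed probability = 0.266846.
Step 5: alpha = 0.1. fail to reject H0.

n_eff = 13, pos = 4, neg = 9, p = 0.266846, fail to reject H0.


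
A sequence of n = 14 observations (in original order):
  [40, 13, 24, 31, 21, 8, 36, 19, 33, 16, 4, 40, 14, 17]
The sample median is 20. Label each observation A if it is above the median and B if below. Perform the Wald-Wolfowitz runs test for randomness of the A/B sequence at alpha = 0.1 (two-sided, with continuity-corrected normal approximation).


Step 1: Compute median = 20; label A = above, B = below.
Labels in order: ABAAABABABBABB  (n_A = 7, n_B = 7)
Step 2: Count runs R = 10.
Step 3: Under H0 (random ordering), E[R] = 2*n_A*n_B/(n_A+n_B) + 1 = 2*7*7/14 + 1 = 8.0000.
        Var[R] = 2*n_A*n_B*(2*n_A*n_B - n_A - n_B) / ((n_A+n_B)^2 * (n_A+n_B-1)) = 8232/2548 = 3.2308.
        SD[R] = 1.7974.
Step 4: Continuity-corrected z = (R - 0.5 - E[R]) / SD[R] = (10 - 0.5 - 8.0000) / 1.7974 = 0.8345.
Step 5: Two-sided p-value via normal approximation = 2*(1 - Phi(|z|)) = 0.403986.
Step 6: alpha = 0.1. fail to reject H0.

R = 10, z = 0.8345, p = 0.403986, fail to reject H0.


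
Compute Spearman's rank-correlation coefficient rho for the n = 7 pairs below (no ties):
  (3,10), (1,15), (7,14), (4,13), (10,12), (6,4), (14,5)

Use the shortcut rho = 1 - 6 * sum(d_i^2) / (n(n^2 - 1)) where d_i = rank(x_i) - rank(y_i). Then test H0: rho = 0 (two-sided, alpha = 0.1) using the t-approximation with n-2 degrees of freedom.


Step 1: Rank x and y separately (midranks; no ties here).
rank(x): 3->2, 1->1, 7->5, 4->3, 10->6, 6->4, 14->7
rank(y): 10->3, 15->7, 14->6, 13->5, 12->4, 4->1, 5->2
Step 2: d_i = R_x(i) - R_y(i); compute d_i^2.
  (2-3)^2=1, (1-7)^2=36, (5-6)^2=1, (3-5)^2=4, (6-4)^2=4, (4-1)^2=9, (7-2)^2=25
sum(d^2) = 80.
Step 3: rho = 1 - 6*80 / (7*(7^2 - 1)) = 1 - 480/336 = -0.428571.
Step 4: Under H0, t = rho * sqrt((n-2)/(1-rho^2)) = -1.0607 ~ t(5).
Step 5: Two-sided p-value from the t-distribution with 5 df = 0.337368.
Step 6: alpha = 0.1. fail to reject H0.

rho = -0.4286, p = 0.337368, fail to reject H0 at alpha = 0.1.


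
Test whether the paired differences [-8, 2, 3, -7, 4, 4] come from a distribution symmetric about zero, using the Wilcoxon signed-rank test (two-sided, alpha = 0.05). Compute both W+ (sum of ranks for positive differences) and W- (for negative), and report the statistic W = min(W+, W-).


Step 1: Drop any zero differences (none here) and take |d_i|.
|d| = [8, 2, 3, 7, 4, 4]
Step 2: Midrank |d_i| (ties get averaged ranks).
ranks: |8|->6, |2|->1, |3|->2, |7|->5, |4|->3.5, |4|->3.5
Step 3: Attach original signs; sum ranks with positive sign and with negative sign.
W+ = 1 + 2 + 3.5 + 3.5 = 10
W- = 6 + 5 = 11
(Check: W+ + W- = 21 should equal n(n+1)/2 = 21.)
Step 4: Test statistic W = min(W+, W-) = 10.
Step 5: Ties in |d|, so use the tie-corrected normal approximation.
        E[W] = n(n+1)/4 = 6*7/4 = 10.5.
        Tie groups: |d|=4 (t=2); sum(t^3 - t) = 6.
        Var[W] = n(n+1)(2n+1)/24 - sum(t^3-t)/48 = 546/24 - 6/48 = 22.625.
        z = (W - E[W]) / sqrt(Var[W]) = (10 - 10.5) / 4.7566 = -0.1051.
        Two-sided p = 2*Phi(z) = 0.916282.
Step 6: alpha = 0.05. fail to reject H0.

W+ = 10, W- = 11, W = min = 10, p = 0.916282, fail to reject H0.


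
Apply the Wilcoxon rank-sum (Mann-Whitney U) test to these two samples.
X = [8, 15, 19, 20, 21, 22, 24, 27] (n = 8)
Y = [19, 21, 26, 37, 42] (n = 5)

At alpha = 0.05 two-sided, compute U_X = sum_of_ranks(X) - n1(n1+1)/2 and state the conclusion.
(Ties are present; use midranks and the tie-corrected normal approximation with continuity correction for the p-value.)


Step 1: Combine and sort all 13 observations; assign midranks.
sorted (value, group): (8,X), (15,X), (19,X), (19,Y), (20,X), (21,X), (21,Y), (22,X), (24,X), (26,Y), (27,X), (37,Y), (42,Y)
ranks: 8->1, 15->2, 19->3.5, 19->3.5, 20->5, 21->6.5, 21->6.5, 22->8, 24->9, 26->10, 27->11, 37->12, 42->13
Step 2: Rank sum for X: R1 = 1 + 2 + 3.5 + 5 + 6.5 + 8 + 9 + 11 = 46.
Step 3: U_X = R1 - n1(n1+1)/2 = 46 - 8*9/2 = 46 - 36 = 10.
       U_Y = n1*n2 - U_X = 40 - 10 = 30.
Step 4: Ties are present, so use the tie-corrected normal approximation (with continuity correction) for the p-value.
Step 5: p-value = 0.163169; compare to alpha = 0.05. fail to reject H0.

U_X = 10, p = 0.163169, fail to reject H0 at alpha = 0.05.


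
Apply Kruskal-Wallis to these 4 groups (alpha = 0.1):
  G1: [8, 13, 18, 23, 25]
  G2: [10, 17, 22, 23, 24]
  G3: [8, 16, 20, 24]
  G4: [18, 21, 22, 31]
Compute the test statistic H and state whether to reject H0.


Step 1: Combine all N = 18 observations and assign midranks.
sorted (value, group, rank): (8,G1,1.5), (8,G3,1.5), (10,G2,3), (13,G1,4), (16,G3,5), (17,G2,6), (18,G1,7.5), (18,G4,7.5), (20,G3,9), (21,G4,10), (22,G2,11.5), (22,G4,11.5), (23,G1,13.5), (23,G2,13.5), (24,G2,15.5), (24,G3,15.5), (25,G1,17), (31,G4,18)
Step 2: Sum ranks within each group.
R_1 = 43.5 (n_1 = 5)
R_2 = 49.5 (n_2 = 5)
R_3 = 31 (n_3 = 4)
R_4 = 47 (n_4 = 4)
Step 3: H = 12/(N(N+1)) * sum(R_i^2/n_i) - 3(N+1)
     = 12/(18*19) * (43.5^2/5 + 49.5^2/5 + 31^2/4 + 47^2/4) - 3*19
     = 0.035088 * 1661 - 57
     = 1.280702.
Step 4: Ties present; correction factor C = 1 - 30/(18^3 - 18) = 0.994840. Corrected H = 1.280702 / 0.994840 = 1.287344.
Step 5: Under H0, H ~ chi^2(3); p-value = 0.732140.
Step 6: alpha = 0.1. fail to reject H0.

H = 1.2873, df = 3, p = 0.732140, fail to reject H0.


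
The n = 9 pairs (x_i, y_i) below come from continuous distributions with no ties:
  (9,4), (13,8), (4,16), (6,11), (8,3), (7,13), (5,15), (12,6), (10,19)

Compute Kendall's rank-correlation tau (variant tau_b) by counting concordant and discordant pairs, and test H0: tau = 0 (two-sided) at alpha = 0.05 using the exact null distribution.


Step 1: Enumerate the 36 unordered pairs (i,j) with i<j and classify each by sign(x_j-x_i) * sign(y_j-y_i).
  (1,2):dx=+4,dy=+4->C; (1,3):dx=-5,dy=+12->D; (1,4):dx=-3,dy=+7->D; (1,5):dx=-1,dy=-1->C
  (1,6):dx=-2,dy=+9->D; (1,7):dx=-4,dy=+11->D; (1,8):dx=+3,dy=+2->C; (1,9):dx=+1,dy=+15->C
  (2,3):dx=-9,dy=+8->D; (2,4):dx=-7,dy=+3->D; (2,5):dx=-5,dy=-5->C; (2,6):dx=-6,dy=+5->D
  (2,7):dx=-8,dy=+7->D; (2,8):dx=-1,dy=-2->C; (2,9):dx=-3,dy=+11->D; (3,4):dx=+2,dy=-5->D
  (3,5):dx=+4,dy=-13->D; (3,6):dx=+3,dy=-3->D; (3,7):dx=+1,dy=-1->D; (3,8):dx=+8,dy=-10->D
  (3,9):dx=+6,dy=+3->C; (4,5):dx=+2,dy=-8->D; (4,6):dx=+1,dy=+2->C; (4,7):dx=-1,dy=+4->D
  (4,8):dx=+6,dy=-5->D; (4,9):dx=+4,dy=+8->C; (5,6):dx=-1,dy=+10->D; (5,7):dx=-3,dy=+12->D
  (5,8):dx=+4,dy=+3->C; (5,9):dx=+2,dy=+16->C; (6,7):dx=-2,dy=+2->D; (6,8):dx=+5,dy=-7->D
  (6,9):dx=+3,dy=+6->C; (7,8):dx=+7,dy=-9->D; (7,9):dx=+5,dy=+4->C; (8,9):dx=-2,dy=+13->D
Step 2: C = 13, D = 23, total pairs = 36.
Step 3: tau = (C - D)/(n(n-1)/2) = (13 - 23)/36 = -0.277778.
Step 4: Exact two-sided p-value (enumerate n! = 362880 permutations of y under H0): p = 0.358488.
Step 5: alpha = 0.05. fail to reject H0.

tau_b = -0.2778 (C=13, D=23), p = 0.358488, fail to reject H0.


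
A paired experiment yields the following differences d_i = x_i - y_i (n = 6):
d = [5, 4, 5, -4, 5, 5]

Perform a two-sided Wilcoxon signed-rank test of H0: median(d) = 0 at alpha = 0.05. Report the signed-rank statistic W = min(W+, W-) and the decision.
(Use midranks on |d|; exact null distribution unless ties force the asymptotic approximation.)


Step 1: Drop any zero differences (none here) and take |d_i|.
|d| = [5, 4, 5, 4, 5, 5]
Step 2: Midrank |d_i| (ties get averaged ranks).
ranks: |5|->4.5, |4|->1.5, |5|->4.5, |4|->1.5, |5|->4.5, |5|->4.5
Step 3: Attach original signs; sum ranks with positive sign and with negative sign.
W+ = 4.5 + 1.5 + 4.5 + 4.5 + 4.5 = 19.5
W- = 1.5 = 1.5
(Check: W+ + W- = 21 should equal n(n+1)/2 = 21.)
Step 4: Test statistic W = min(W+, W-) = 1.5.
Step 5: Ties in |d|, so use the tie-corrected normal approximation.
        E[W] = n(n+1)/4 = 6*7/4 = 10.5.
        Tie groups: |d|=4 (t=2), |d|=5 (t=4); sum(t^3 - t) = 66.
        Var[W] = n(n+1)(2n+1)/24 - sum(t^3-t)/48 = 546/24 - 66/48 = 21.375.
        z = (W - E[W]) / sqrt(Var[W]) = (1.5 - 10.5) / 4.6233 = -1.9467.
        Two-sided p = 2*Phi(z) = 0.051576.
Step 6: alpha = 0.05. fail to reject H0.

W+ = 19.5, W- = 1.5, W = min = 1.5, p = 0.051576, fail to reject H0.


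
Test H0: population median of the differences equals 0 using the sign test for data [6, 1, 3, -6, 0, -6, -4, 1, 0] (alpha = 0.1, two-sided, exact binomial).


Step 1: Discard zero differences. Original n = 9; n_eff = number of nonzero differences = 7.
Nonzero differences (with sign): +6, +1, +3, -6, -6, -4, +1
Step 2: Count signs: positive = 4, negative = 3.
Step 3: Under H0: P(positive) = 0.5, so the number of positives S ~ Bin(7, 0.5).
Step 4: Two-sided exact p-value = sum of Bin(7,0.5) probabilities at or below the observed probability = 1.000000.
Step 5: alpha = 0.1. fail to reject H0.

n_eff = 7, pos = 4, neg = 3, p = 1.000000, fail to reject H0.


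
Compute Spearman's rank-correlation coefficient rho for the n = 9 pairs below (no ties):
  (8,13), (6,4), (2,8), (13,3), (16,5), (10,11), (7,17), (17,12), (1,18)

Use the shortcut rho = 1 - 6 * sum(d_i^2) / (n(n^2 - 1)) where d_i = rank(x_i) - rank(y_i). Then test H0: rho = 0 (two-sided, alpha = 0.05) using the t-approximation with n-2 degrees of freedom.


Step 1: Rank x and y separately (midranks; no ties here).
rank(x): 8->5, 6->3, 2->2, 13->7, 16->8, 10->6, 7->4, 17->9, 1->1
rank(y): 13->7, 4->2, 8->4, 3->1, 5->3, 11->5, 17->8, 12->6, 18->9
Step 2: d_i = R_x(i) - R_y(i); compute d_i^2.
  (5-7)^2=4, (3-2)^2=1, (2-4)^2=4, (7-1)^2=36, (8-3)^2=25, (6-5)^2=1, (4-8)^2=16, (9-6)^2=9, (1-9)^2=64
sum(d^2) = 160.
Step 3: rho = 1 - 6*160 / (9*(9^2 - 1)) = 1 - 960/720 = -0.333333.
Step 4: Under H0, t = rho * sqrt((n-2)/(1-rho^2)) = -0.9354 ~ t(7).
Step 5: Two-sided p-value from the t-distribution with 7 df = 0.380713.
Step 6: alpha = 0.05. fail to reject H0.

rho = -0.3333, p = 0.380713, fail to reject H0 at alpha = 0.05.
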